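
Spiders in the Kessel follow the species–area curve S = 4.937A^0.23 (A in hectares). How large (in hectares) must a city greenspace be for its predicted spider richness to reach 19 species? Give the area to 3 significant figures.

19 = 4.937 × A^0.23  ⇒  A^0.23 = 19/4.937 = 3.848
ln A = ln(3.848) / 0.23 = 1.3477 / 0.23 = 5.8595
A = e^5.8595 ≈ 350.5 hectares

351 hectares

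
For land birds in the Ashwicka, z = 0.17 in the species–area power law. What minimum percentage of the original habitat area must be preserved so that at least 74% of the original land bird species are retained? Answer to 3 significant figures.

17.0%

Need (A_new/A_old)^0.17 = 0.74, so A_new/A_old = 0.74^(1/0.17) = 0.74^5.882
ln(A_new/A_old) = ln 0.74 / 0.17 = -0.3011 / 0.17 = -1.7712
A_new/A_old = e^-1.7712 ≈ 0.1701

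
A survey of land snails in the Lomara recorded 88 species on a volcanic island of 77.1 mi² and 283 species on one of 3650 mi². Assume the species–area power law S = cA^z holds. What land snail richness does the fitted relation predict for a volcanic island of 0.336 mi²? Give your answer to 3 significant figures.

z = ln(283/88) / ln(3650/77.1) = 1.1681 / 3.8574 = 0.3028
c = 88 / 77.1^0.3028 = 88 / 3.728 = 23.61
S₃ = 23.61 × 0.336^0.3028 = 23.61 × 0.7187 ≈ 16.97

17.0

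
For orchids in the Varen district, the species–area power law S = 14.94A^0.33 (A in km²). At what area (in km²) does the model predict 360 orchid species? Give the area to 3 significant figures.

15400 km²

360 = 14.94 × A^0.33  ⇒  A^0.33 = 360/14.94 = 24.1
ln A = ln(24.1) / 0.33 = 3.1821 / 0.33 = 9.6426
A = e^9.6426 ≈ 15408 km²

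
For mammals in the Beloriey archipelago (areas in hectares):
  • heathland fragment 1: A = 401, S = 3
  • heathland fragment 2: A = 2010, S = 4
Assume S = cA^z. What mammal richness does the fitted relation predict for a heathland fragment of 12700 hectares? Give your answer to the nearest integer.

z = ln(4/3) / ln(2010/401) = 0.2877 / 1.6119 = 0.1785
c = 3 / 401^0.1785 = 3 / 2.915 = 1.029
S₃ = 1.029 × 12700^0.1785 = 1.029 × 5.4 ≈ 5.558

6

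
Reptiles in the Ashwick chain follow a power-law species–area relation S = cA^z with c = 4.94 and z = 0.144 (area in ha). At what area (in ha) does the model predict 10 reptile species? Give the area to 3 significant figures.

134 ha

10 = 4.94 × A^0.144  ⇒  A^0.144 = 10/4.94 = 2.024
ln A = ln(2.024) / 0.144 = 0.7052 / 0.144 = 4.8974
A = e^4.8974 ≈ 133.9 ha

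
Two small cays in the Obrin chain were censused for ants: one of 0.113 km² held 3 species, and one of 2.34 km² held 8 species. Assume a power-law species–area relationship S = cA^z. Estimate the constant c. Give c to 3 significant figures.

z = ln(S₂/S₁) / ln(A₂/A₁) = ln(8/3) / ln(2.34/0.113) = 0.9808 / 3.0305 = 0.3237
c = S₁ / A₁^z = 3 / 0.113^0.3237 = 3 / 0.4938 = 6.076

6.08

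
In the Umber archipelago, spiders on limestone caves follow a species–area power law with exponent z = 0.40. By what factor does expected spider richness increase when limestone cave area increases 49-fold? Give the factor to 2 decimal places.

S₂/S₁ = (A₂/A₁)^z = 49^0.4
ln(S₂/S₁) = 0.4 × ln 49 = 0.4 × 3.8918 = 1.5567
S₂/S₁ = e^1.5567 ≈ 4.743

4.74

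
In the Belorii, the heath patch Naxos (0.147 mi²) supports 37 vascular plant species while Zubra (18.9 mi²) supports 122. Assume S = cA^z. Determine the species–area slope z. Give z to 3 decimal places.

0.246

Taking logs: ln S = ln c + z ln A, so z = (ln S₂ − ln S₁)/(ln A₂ − ln A₁).
z = ln(122/37) / ln(18.9/0.147) = ln(3.297) / ln(128.6) = 1.1931 / 4.8565 = 0.2457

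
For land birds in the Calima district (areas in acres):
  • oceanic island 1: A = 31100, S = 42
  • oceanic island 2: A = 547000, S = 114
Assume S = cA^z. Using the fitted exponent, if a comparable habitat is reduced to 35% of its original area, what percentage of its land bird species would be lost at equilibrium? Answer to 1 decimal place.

30.6%

z = ln(114/42) / ln(547000/31100) = 0.9985 / 2.8672 = 0.3483
S_new/S_old = (A_new/A_old)^z = 0.35^0.3483 = exp(0.3483 × -1.0498) = 0.6938
Fraction lost = 1 − 0.6938 = 0.3062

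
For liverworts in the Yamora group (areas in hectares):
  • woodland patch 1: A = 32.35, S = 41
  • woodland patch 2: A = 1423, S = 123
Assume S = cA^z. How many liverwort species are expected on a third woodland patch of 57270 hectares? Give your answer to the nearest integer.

360

z = ln(123/41) / ln(1423/32.35) = 1.0986 / 3.7839 = 0.2903
c = 41 / 32.35^0.2903 = 41 / 2.744 = 14.94
S₃ = 14.94 × 57270^0.2903 = 14.94 × 24.07 ≈ 359.6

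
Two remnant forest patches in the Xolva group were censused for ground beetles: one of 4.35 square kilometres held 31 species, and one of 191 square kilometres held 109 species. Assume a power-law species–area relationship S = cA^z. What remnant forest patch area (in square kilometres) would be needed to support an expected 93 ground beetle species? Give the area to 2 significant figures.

120 square kilometres

z = ln(109/31) / ln(191/4.35) = 1.2574 / 3.7821 = 0.3325
c = 31 / 4.35^0.3325 = 31 / 1.63 = 19.01
A = (93/19.01)^(1/0.3325) ⇒ ln A = ln(4.891)/0.3325 = 4.7748
A = e^4.7748 ≈ 118.5 square kilometres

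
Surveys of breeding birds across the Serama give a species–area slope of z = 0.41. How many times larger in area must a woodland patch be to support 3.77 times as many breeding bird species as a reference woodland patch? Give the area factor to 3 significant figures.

(A₂/A₁)^0.41 = 3.77, so A₂/A₁ = 3.77^(1/0.41) = 3.77^2.439
ln(A₂/A₁) = ln 3.77 / 0.41 = 1.3271 / 0.41 = 3.2368
A₂/A₁ = e^3.2368 ≈ 25.45

25.5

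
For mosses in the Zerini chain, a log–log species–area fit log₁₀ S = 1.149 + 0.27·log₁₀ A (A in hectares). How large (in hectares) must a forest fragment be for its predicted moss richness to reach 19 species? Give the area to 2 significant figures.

3.0 hectares

19 = 14.09 × A^0.27  ⇒  A^0.27 = 19/14.09 = 1.348
ln A = ln(1.348) / 0.27 = 0.2988 / 0.27 = 1.1066
A = e^1.1066 ≈ 3.024 hectares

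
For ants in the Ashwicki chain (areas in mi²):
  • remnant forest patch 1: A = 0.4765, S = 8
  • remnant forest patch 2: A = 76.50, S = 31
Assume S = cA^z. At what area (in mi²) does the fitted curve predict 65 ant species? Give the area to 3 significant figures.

z = ln(31/8) / ln(76.5/0.4765) = 1.3545 / 5.0786 = 0.2667
c = 8 / 0.4765^0.2667 = 8 / 0.8206 = 9.749
A = (65/9.749)^(1/0.2667) ⇒ ln A = ln(6.667)/0.2667 = 7.1133
A = e^7.1133 ≈ 1228 mi²

1230 mi²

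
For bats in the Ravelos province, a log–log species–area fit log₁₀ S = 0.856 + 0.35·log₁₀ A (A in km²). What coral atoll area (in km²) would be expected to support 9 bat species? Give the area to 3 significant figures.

1.91 km²

9 = 7.178 × A^0.35  ⇒  A^0.35 = 9/7.178 = 1.254
ln A = ln(1.254) / 0.35 = 0.2262 / 0.35 = 0.6463
A = e^0.6463 ≈ 1.909 km²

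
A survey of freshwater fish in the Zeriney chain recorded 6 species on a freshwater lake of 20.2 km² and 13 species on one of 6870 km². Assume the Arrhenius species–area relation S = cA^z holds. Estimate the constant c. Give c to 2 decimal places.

4.03

z = ln(S₂/S₁) / ln(A₂/A₁) = ln(13/6) / ln(6870/20.2) = 0.7732 / 5.8292 = 0.1326
c = S₁ / A₁^z = 6 / 20.2^0.1326 = 6 / 1.49 = 4.027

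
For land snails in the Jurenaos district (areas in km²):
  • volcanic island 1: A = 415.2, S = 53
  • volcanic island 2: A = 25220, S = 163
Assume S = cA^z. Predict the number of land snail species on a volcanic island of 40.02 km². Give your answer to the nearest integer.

28

z = ln(163/53) / ln(25220/415.2) = 1.1235 / 4.1066 = 0.2736
c = 53 / 415.2^0.2736 = 53 / 5.203 = 10.19
S₃ = 10.19 × 40.02^0.2736 = 10.19 × 2.744 ≈ 27.95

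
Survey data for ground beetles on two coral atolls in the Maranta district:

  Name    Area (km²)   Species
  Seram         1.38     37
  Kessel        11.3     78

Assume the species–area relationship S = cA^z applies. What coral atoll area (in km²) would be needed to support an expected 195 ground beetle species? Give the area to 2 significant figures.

z = ln(78/37) / ln(11.3/1.38) = 0.7458 / 2.1027 = 0.3547
c = 37 / 1.38^0.3547 = 37 / 1.121 = 33.01
A = (195/33.01)^(1/0.3547) ⇒ ln A = ln(5.908)/0.3547 = 5.0082
A = e^5.0082 ≈ 149.6 km²

150 km²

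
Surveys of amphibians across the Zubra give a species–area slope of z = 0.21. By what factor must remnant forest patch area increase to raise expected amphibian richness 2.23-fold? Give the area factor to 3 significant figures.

(A₂/A₁)^0.21 = 2.23, so A₂/A₁ = 2.23^(1/0.21) = 2.23^4.762
ln(A₂/A₁) = ln 2.23 / 0.21 = 0.8020 / 0.21 = 3.8191
A₂/A₁ = e^3.8191 ≈ 45.56

45.6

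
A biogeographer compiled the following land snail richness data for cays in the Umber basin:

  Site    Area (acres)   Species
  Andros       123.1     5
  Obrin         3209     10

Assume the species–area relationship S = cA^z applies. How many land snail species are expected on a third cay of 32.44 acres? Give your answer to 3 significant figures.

3.77

z = ln(10/5) / ln(3209/123.1) = 0.6931 / 3.2607 = 0.2126
c = 5 / 123.1^0.2126 = 5 / 2.782 = 1.797
S₃ = 1.797 × 32.44^0.2126 = 1.797 × 2.095 ≈ 3.766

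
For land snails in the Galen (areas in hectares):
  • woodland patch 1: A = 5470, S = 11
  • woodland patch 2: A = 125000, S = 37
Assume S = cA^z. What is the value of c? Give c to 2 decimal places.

z = ln(S₂/S₁) / ln(A₂/A₁) = ln(37/11) / ln(125000/5470) = 1.2130 / 3.1290 = 0.3877
c = S₁ / A₁^z = 11 / 5470^0.3877 = 11 / 28.13 = 0.3911

0.39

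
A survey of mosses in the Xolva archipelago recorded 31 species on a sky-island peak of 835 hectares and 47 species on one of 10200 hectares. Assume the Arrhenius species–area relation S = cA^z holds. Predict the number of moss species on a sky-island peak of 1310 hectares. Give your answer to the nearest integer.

z = ln(47/31) / ln(10200/835) = 0.4162 / 2.5027 = 0.1663
c = 31 / 835^0.1663 = 31 / 3.061 = 10.13
S₃ = 10.13 × 1310^0.1663 = 10.13 × 3.299 ≈ 33.41

33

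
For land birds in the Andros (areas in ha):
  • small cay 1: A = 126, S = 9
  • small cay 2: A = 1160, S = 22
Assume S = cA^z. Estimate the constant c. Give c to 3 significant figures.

z = ln(S₂/S₁) / ln(A₂/A₁) = ln(22/9) / ln(1160/126) = 0.8938 / 2.2199 = 0.4026
c = S₁ / A₁^z = 9 / 126^0.4026 = 9 / 7.01 = 1.284

1.28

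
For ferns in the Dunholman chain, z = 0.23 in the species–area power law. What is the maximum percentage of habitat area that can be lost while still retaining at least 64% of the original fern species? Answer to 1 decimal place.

Need (A_new/A_old)^0.23 = 0.64, so A_new/A_old = 0.64^(1/0.23) = 0.64^4.348
ln(A_new/A_old) = ln 0.64 / 0.23 = -0.4463 / 0.23 = -1.9404
A_new/A_old = e^-1.9404 ≈ 0.1436
Fraction that can be lost = 1 − 0.1436 = 0.8564

85.6%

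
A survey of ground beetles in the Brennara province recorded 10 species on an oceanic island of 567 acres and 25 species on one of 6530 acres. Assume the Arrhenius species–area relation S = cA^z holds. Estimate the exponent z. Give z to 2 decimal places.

0.37

Taking logs: ln S = ln c + z ln A, so z = (ln S₂ − ln S₁)/(ln A₂ − ln A₁).
z = ln(25/10) / ln(6530/567) = ln(2.5) / ln(11.52) = 0.9163 / 2.4438 = 0.3749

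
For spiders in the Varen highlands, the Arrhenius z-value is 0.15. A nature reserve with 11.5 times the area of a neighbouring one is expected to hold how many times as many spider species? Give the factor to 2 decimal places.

S₂/S₁ = (A₂/A₁)^z = 11.5^0.15
ln(S₂/S₁) = 0.15 × ln 11.5 = 0.15 × 2.4423 = 0.3664
S₂/S₁ = e^0.3664 ≈ 1.442

1.44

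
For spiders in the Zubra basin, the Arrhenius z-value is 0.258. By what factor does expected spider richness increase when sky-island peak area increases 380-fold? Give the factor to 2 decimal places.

S₂/S₁ = (A₂/A₁)^z = 380^0.258
ln(S₂/S₁) = 0.258 × ln 380 = 0.258 × 5.9402 = 1.5326
S₂/S₁ = e^1.5326 ≈ 4.63

4.63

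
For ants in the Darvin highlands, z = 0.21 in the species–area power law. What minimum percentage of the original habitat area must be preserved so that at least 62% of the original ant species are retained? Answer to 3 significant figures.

10.3%

Need (A_new/A_old)^0.21 = 0.62, so A_new/A_old = 0.62^(1/0.21) = 0.62^4.762
ln(A_new/A_old) = ln 0.62 / 0.21 = -0.4780 / 0.21 = -2.2764
A_new/A_old = e^-2.2764 ≈ 0.1027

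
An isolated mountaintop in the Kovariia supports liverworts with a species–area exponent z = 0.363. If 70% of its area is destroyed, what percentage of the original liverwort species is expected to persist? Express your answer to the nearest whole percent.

65%

S_new/S_old = (A_new/A_old)^z = 0.3^0.363
= exp(0.363 × ln 0.3) = exp(0.363 × -1.2040) = exp(-0.4370) ≈ 0.6459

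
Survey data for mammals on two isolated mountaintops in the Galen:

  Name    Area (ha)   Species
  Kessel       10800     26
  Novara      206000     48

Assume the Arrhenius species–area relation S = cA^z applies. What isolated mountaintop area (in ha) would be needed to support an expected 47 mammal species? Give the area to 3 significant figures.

186000 ha

z = ln(48/26) / ln(206000/10800) = 0.6131 / 2.9483 = 0.2079
c = 26 / 10800^0.2079 = 26 / 6.898 = 3.769
A = (47/3.769)^(1/0.2079) ⇒ ln A = ln(12.47)/0.2079 = 12.1344
A = e^12.1344 ≈ 186165 ha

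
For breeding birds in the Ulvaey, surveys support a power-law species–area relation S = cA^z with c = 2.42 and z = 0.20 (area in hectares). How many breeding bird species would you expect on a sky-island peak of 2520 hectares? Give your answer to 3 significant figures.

11.6

S = 2.42 × 2520^0.2 = 2.42 × 4.789 ≈ 11.59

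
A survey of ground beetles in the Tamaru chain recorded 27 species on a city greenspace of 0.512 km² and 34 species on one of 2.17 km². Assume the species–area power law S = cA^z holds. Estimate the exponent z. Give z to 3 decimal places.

Taking logs: ln S = ln c + z ln A, so z = (ln S₂ − ln S₁)/(ln A₂ − ln A₁).
z = ln(34/27) / ln(2.17/0.512) = ln(1.259) / ln(4.238) = 0.2305 / 1.4442 = 0.1596

0.160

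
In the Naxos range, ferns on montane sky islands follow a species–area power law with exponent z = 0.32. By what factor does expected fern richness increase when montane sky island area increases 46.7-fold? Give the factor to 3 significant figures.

S₂/S₁ = (A₂/A₁)^z = 46.7^0.32
ln(S₂/S₁) = 0.32 × ln 46.7 = 0.32 × 3.8437 = 1.2300
S₂/S₁ = e^1.2300 ≈ 3.421

3.42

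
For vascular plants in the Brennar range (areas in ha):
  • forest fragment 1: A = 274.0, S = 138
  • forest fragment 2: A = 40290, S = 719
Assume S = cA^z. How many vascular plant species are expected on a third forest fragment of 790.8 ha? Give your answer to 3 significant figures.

z = ln(719/138) / ln(40290/274) = 1.6506 / 4.9907 = 0.3307
c = 138 / 274^0.3307 = 138 / 6.401 = 21.56
S₃ = 21.56 × 790.8^0.3307 = 21.56 × 9.088 ≈ 195.9

196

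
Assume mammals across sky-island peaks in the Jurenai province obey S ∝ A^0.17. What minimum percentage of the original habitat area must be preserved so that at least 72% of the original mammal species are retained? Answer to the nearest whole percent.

Need (A_new/A_old)^0.17 = 0.72, so A_new/A_old = 0.72^(1/0.17) = 0.72^5.882
ln(A_new/A_old) = ln 0.72 / 0.17 = -0.3285 / 0.17 = -1.9324
A_new/A_old = e^-1.9324 ≈ 0.1448

14%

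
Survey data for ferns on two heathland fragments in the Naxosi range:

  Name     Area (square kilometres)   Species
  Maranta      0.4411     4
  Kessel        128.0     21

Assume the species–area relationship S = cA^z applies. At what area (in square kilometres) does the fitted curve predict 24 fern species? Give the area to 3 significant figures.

z = ln(21/4) / ln(128/0.4411) = 1.6582 / 5.6705 = 0.2924
c = 4 / 0.4411^0.2924 = 4 / 0.7871 = 5.082
A = (24/5.082)^(1/0.2924) ⇒ ln A = ln(4.723)/0.2924 = 5.3087
A = e^5.3087 ≈ 202.1 square kilometres

202 square kilometres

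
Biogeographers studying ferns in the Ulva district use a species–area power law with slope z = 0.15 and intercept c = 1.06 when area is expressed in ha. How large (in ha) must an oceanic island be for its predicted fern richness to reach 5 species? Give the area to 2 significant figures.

5 = 1.06 × A^0.15  ⇒  A^0.15 = 5/1.06 = 4.717
ln A = ln(4.717) / 0.15 = 1.5512 / 0.15 = 10.3411
A = e^10.3411 ≈ 30981 ha

31000 ha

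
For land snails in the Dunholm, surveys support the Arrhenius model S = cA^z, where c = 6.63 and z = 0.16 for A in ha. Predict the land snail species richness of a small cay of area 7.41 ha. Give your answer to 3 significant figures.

9.13

S = 6.63 × 7.41^0.16 = 6.63 × 1.378 ≈ 9.134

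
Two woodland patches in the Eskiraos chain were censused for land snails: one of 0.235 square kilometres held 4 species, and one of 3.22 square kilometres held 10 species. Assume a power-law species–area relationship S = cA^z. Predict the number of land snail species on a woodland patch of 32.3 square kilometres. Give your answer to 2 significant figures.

z = ln(10/4) / ln(3.22/0.235) = 0.9163 / 2.6176 = 0.3501
c = 4 / 0.235^0.3501 = 4 / 0.6023 = 6.641
S₃ = 6.641 × 32.3^0.3501 = 6.641 × 3.375 ≈ 22.41

22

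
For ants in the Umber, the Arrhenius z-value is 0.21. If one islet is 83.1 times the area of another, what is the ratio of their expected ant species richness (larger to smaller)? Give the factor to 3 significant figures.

2.53

S₂/S₁ = (A₂/A₁)^z = 83.1^0.21
ln(S₂/S₁) = 0.21 × ln 83.1 = 0.21 × 4.4200 = 0.9282
S₂/S₁ = e^0.9282 ≈ 2.53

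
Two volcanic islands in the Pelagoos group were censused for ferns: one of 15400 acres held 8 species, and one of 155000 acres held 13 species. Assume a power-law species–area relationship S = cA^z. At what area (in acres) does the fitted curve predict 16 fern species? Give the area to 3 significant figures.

z = ln(13/8) / ln(155000/15400) = 0.4855 / 2.3091 = 0.2103
c = 8 / 15400^0.2103 = 8 / 7.594 = 1.053
A = (16/1.053)^(1/0.2103) ⇒ ln A = ln(15.19)/0.2103 = 12.9387
A = e^12.9387 ≈ 416110 acres

416000 acres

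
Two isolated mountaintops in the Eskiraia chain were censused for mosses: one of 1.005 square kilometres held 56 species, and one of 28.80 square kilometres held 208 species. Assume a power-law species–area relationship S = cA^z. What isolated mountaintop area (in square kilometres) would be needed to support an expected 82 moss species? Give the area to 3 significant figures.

z = ln(208/56) / ln(28.8/1.005) = 1.3122 / 3.3554 = 0.3911
c = 56 / 1.005^0.3911 = 56 / 1.002 = 55.89
A = (82/55.89)^(1/0.3911) ⇒ ln A = ln(1.467)/0.3911 = 0.9802
A = e^0.9802 ≈ 2.665 square kilometres

2.66 square kilometres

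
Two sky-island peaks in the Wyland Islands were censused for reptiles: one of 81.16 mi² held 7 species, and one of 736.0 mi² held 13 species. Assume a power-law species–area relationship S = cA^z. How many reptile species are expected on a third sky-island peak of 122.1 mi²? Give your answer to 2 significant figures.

z = ln(13/7) / ln(736/81.16) = 0.6190 / 2.2048 = 0.2808
c = 7 / 81.16^0.2808 = 7 / 3.436 = 2.037
S₃ = 2.037 × 122.1^0.2808 = 2.037 × 3.854 ≈ 7.851

7.9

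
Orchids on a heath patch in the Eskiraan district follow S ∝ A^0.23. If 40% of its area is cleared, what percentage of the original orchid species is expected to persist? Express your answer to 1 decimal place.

88.9%

S_new/S_old = (A_new/A_old)^z = 0.6^0.23
= exp(0.23 × ln 0.6) = exp(0.23 × -0.5108) = exp(-0.1175) ≈ 0.8891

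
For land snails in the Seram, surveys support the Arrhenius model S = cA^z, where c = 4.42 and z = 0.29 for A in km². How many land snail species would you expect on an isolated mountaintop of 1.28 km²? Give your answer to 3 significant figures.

4.75

S = 4.42 × 1.28^0.29
ln S = ln 4.42 + 0.29 × ln 1.28 = 1.4861 + 0.29 × 0.2469 = 1.5577
S = e^1.5577 ≈ 4.748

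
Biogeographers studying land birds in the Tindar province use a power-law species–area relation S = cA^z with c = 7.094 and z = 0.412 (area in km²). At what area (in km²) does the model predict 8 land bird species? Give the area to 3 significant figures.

1.34 km²

8 = 7.094 × A^0.412  ⇒  A^0.412 = 8/7.094 = 1.128
ln A = ln(1.128) / 0.412 = 0.1202 / 0.412 = 0.2917
A = e^0.2917 ≈ 1.339 km²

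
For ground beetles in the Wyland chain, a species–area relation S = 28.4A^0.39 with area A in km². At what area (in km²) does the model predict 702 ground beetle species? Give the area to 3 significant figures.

702 = 28.4 × A^0.39  ⇒  A^0.39 = 702/28.4 = 24.72
ln A = ln(24.72) / 0.39 = 3.2075 / 0.39 = 8.2245
A = e^8.2245 ≈ 3731 km²

3730 km²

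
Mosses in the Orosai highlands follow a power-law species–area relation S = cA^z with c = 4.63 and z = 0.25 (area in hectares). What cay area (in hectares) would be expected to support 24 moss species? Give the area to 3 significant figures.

722 hectares

24 = 4.63 × A^0.25  ⇒  A^0.25 = 24/4.63 = 5.184
ln A = ln(5.184) / 0.25 = 1.6455 / 0.25 = 6.5820
A = e^6.5820 ≈ 722 hectares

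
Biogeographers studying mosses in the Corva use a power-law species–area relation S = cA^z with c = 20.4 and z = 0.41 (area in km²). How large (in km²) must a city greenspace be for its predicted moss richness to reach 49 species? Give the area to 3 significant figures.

49 = 20.4 × A^0.41  ⇒  A^0.41 = 49/20.4 = 2.402
ln A = ln(2.402) / 0.41 = 0.8763 / 0.41 = 2.1373
A = e^2.1373 ≈ 8.476 km²

8.48 km²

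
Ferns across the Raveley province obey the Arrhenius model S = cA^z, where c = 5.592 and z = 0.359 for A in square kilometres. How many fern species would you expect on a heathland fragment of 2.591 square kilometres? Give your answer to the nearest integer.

8

S = 5.592 × 2.591^0.359
ln S = ln 5.592 + 0.359 × ln 2.591 = 1.7213 + 0.359 × 0.9520 = 2.0631
S = e^2.0631 ≈ 7.87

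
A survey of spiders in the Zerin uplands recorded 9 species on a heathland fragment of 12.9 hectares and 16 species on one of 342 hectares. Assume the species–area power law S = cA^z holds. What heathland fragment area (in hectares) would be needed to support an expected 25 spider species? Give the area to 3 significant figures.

4350 hectares

z = ln(16/9) / ln(342/12.9) = 0.5754 / 3.2776 = 0.1755
c = 9 / 12.9^0.1755 = 9 / 1.567 = 5.745
A = (25/5.745)^(1/0.1755) ⇒ ln A = ln(4.352)/0.1755 = 8.3771
A = e^8.3771 ≈ 4346 hectares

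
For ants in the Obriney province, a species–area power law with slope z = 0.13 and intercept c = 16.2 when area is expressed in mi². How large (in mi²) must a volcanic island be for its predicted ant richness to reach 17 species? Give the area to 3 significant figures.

1.45 mi²

17 = 16.2 × A^0.13  ⇒  A^0.13 = 17/16.2 = 1.049
ln A = ln(1.049) / 0.13 = 0.0482 / 0.13 = 0.3708
A = e^0.3708 ≈ 1.449 mi²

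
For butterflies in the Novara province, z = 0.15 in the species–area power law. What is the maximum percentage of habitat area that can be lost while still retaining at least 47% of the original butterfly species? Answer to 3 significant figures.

Need (A_new/A_old)^0.15 = 0.47, so A_new/A_old = 0.47^(1/0.15) = 0.47^6.667
ln(A_new/A_old) = ln 0.47 / 0.15 = -0.7550 / 0.15 = -5.0335
A_new/A_old = e^-5.0335 ≈ 0.006516
Fraction that can be lost = 1 − 0.006516 = 0.9935

99.3%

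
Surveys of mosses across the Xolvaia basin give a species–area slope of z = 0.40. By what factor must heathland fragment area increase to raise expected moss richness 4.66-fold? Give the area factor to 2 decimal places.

46.88

(A₂/A₁)^0.4 = 4.66, so A₂/A₁ = 4.66^(1/0.4) = 4.66^2.5
ln(A₂/A₁) = ln 4.66 / 0.4 = 1.5390 / 0.4 = 3.8475
A₂/A₁ = e^3.8475 ≈ 46.88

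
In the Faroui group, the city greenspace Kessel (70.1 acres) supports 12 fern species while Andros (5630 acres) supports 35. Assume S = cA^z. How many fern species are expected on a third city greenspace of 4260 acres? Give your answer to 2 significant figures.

z = ln(35/12) / ln(5630/70.1) = 1.0704 / 4.3859 = 0.2441
c = 12 / 70.1^0.2441 = 12 / 2.821 = 4.253
S₃ = 4.253 × 4260^0.2441 = 4.253 × 7.688 ≈ 32.7

33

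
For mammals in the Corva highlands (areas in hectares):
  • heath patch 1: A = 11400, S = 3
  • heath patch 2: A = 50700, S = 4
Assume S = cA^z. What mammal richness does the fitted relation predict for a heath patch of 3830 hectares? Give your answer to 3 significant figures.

z = ln(4/3) / ln(50700/11400) = 0.2877 / 1.4923 = 0.1928
c = 3 / 11400^0.1928 = 3 / 6.054 = 0.4955
S₃ = 0.4955 × 3830^0.1928 = 0.4955 × 4.906 ≈ 2.431

2.43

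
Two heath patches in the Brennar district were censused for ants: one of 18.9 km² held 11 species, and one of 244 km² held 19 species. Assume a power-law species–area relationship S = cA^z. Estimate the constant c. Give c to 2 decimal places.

z = ln(S₂/S₁) / ln(A₂/A₁) = ln(19/11) / ln(244/18.9) = 0.5465 / 2.5580 = 0.2137
c = S₁ / A₁^z = 11 / 18.9^0.2137 = 11 / 1.874 = 5.87

5.87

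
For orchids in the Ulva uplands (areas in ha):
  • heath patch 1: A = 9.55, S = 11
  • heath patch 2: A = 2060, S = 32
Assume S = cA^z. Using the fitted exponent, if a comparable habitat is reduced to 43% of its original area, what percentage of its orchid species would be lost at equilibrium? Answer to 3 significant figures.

15.4%

z = ln(32/11) / ln(2060/9.55) = 1.0678 / 5.3739 = 0.1987
S_new/S_old = (A_new/A_old)^z = 0.43^0.1987 = exp(0.1987 × -0.8440) = 0.8456
Fraction lost = 1 − 0.8456 = 0.1544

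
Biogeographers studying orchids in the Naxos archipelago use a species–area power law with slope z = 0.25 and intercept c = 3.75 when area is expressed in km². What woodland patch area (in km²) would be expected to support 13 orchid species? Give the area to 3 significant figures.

13 = 3.75 × A^0.25  ⇒  A^0.25 = 13/3.75 = 3.467
ln A = ln(3.467) / 0.25 = 1.2432 / 0.25 = 4.9728
A = e^4.9728 ≈ 144.4 km²

144 km²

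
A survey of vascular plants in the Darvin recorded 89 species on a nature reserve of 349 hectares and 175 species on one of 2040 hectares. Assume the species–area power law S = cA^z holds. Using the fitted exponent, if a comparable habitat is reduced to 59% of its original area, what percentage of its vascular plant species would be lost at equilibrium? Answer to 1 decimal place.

18.3%

z = ln(175/89) / ln(2040/349) = 0.6761 / 1.7656 = 0.3830
S_new/S_old = (A_new/A_old)^z = 0.59^0.3830 = exp(0.3830 × -0.5276) = 0.817
Fraction lost = 1 − 0.817 = 0.183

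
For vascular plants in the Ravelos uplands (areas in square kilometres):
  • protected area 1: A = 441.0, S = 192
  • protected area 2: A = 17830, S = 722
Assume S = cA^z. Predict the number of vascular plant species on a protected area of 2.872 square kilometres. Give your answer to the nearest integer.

32

z = ln(722/192) / ln(17830/441) = 1.3245 / 3.6996 = 0.3580
c = 192 / 441^0.3580 = 192 / 8.846 = 21.7
S₃ = 21.7 × 2.872^0.3580 = 21.7 × 1.459 ≈ 31.66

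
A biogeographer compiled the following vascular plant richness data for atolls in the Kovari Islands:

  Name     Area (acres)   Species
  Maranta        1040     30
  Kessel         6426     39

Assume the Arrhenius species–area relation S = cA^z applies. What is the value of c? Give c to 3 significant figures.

z = ln(S₂/S₁) / ln(A₂/A₁) = ln(39/30) / ln(6426/1040) = 0.2624 / 1.8211 = 0.1441
c = S₁ / A₁^z = 30 / 1040^0.1441 = 30 / 2.721 = 11.03

11.0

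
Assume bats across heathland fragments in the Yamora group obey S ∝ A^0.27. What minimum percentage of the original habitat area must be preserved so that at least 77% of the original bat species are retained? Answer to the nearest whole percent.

38%

Need (A_new/A_old)^0.27 = 0.77, so A_new/A_old = 0.77^(1/0.27) = 0.77^3.704
ln(A_new/A_old) = ln 0.77 / 0.27 = -0.2614 / 0.27 = -0.9680
A_new/A_old = e^-0.9680 ≈ 0.3798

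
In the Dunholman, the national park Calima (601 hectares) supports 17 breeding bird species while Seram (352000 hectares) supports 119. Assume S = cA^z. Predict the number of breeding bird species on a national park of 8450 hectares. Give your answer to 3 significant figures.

38.1

z = ln(119/17) / ln(352000/601) = 1.9459 / 6.3728 = 0.3053
c = 17 / 601^0.3053 = 17 / 7.055 = 2.41
S₃ = 2.41 × 8450^0.3053 = 2.41 × 15.81 ≈ 38.1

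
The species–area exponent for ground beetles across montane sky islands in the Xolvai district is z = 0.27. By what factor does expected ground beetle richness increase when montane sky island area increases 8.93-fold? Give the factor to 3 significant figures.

S₂/S₁ = (A₂/A₁)^z = 8.93^0.27
ln(S₂/S₁) = 0.27 × ln 8.93 = 0.27 × 2.1894 = 0.5911
S₂/S₁ = e^0.5911 ≈ 1.806

1.81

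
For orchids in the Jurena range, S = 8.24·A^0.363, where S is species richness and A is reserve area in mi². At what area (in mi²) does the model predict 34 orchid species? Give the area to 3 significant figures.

49.6 mi²

34 = 8.24 × A^0.363  ⇒  A^0.363 = 34/8.24 = 4.126
ln A = ln(4.126) / 0.363 = 1.4174 / 0.363 = 3.9046
A = e^3.9046 ≈ 49.63 mi²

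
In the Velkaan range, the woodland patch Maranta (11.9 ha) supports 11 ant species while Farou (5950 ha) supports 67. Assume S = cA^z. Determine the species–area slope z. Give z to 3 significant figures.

Taking logs: ln S = ln c + z ln A, so z = (ln S₂ − ln S₁)/(ln A₂ − ln A₁).
z = ln(67/11) / ln(5950/11.9) = ln(6.091) / ln(500) = 1.8068 / 6.2146 = 0.2907

0.291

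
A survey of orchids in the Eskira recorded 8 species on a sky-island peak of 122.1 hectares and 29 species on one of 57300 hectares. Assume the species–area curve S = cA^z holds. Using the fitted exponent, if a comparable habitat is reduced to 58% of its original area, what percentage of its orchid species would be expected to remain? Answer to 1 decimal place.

z = ln(29/8) / ln(57300/122.1) = 1.2879 / 6.1512 = 0.2094
S_new/S_old = (A_new/A_old)^z = 0.58^0.2094 = exp(0.2094 × -0.5447) = 0.8922

89.2%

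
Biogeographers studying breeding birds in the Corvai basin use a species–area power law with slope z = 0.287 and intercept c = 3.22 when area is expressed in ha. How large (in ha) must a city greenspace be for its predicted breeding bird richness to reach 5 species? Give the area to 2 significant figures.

4.6 ha

5 = 3.22 × A^0.287  ⇒  A^0.287 = 5/3.22 = 1.553
ln A = ln(1.553) / 0.287 = 0.4401 / 0.287 = 1.5333
A = e^1.5333 ≈ 4.633 ha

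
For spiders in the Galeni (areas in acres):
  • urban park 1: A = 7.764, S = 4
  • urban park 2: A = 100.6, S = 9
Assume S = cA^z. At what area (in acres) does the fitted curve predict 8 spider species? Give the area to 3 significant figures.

z = ln(9/4) / ln(100.6/7.764) = 0.8109 / 2.5617 = 0.3166
c = 4 / 7.764^0.3166 = 4 / 1.913 = 2.091
A = (8/2.091)^(1/0.3166) ⇒ ln A = ln(3.826)/0.3166 = 4.2391
A = e^4.2391 ≈ 69.34 acres

69.3 acres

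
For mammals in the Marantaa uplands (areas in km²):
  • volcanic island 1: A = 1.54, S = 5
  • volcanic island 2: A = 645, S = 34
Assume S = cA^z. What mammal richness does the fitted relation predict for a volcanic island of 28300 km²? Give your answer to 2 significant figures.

110

z = ln(34/5) / ln(645/1.54) = 1.9169 / 6.0375 = 0.3175
c = 5 / 1.54^0.3175 = 5 / 1.147 = 4.359
S₃ = 4.359 × 28300^0.3175 = 4.359 × 25.91 ≈ 113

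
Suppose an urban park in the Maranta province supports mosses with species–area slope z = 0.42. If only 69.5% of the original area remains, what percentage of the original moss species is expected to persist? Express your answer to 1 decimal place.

85.8%

S_new/S_old = (A_new/A_old)^z = 0.695^0.42
= exp(0.42 × ln 0.695) = exp(0.42 × -0.3638) = exp(-0.1528) ≈ 0.8583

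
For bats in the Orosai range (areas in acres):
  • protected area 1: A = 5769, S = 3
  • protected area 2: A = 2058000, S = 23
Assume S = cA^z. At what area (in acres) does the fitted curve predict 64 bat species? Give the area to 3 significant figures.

z = ln(23/3) / ln(2058000/5769) = 2.0369 / 5.8770 = 0.3466
c = 3 / 5769^0.3466 = 3 / 20.12 = 0.1491
A = (64/0.1491)^(1/0.3466) ⇒ ln A = ln(429.1)/0.3466 = 17.4900
A = e^17.4900 ≈ 39429188 acres

39400000 acres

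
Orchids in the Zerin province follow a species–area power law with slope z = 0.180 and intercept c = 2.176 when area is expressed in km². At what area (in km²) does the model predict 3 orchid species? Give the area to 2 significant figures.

3 = 2.176 × A^0.18  ⇒  A^0.18 = 3/2.176 = 1.379
ln A = ln(1.379) / 0.18 = 0.3211 / 0.18 = 1.7840
A = e^1.7840 ≈ 5.954 km²

6.0 km²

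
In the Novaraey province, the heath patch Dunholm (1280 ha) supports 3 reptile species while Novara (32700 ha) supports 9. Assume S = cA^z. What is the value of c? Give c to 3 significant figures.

0.265

z = ln(S₂/S₁) / ln(A₂/A₁) = ln(9/3) / ln(32700/1280) = 1.0986 / 3.2405 = 0.3390
c = S₁ / A₁^z = 3 / 1280^0.3390 = 3 / 11.31 = 0.2653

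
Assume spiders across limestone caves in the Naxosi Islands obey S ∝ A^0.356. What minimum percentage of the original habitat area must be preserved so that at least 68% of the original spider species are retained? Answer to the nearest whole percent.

Need (A_new/A_old)^0.356 = 0.68, so A_new/A_old = 0.68^(1/0.356) = 0.68^2.809
ln(A_new/A_old) = ln 0.68 / 0.356 = -0.3857 / 0.356 = -1.0833
A_new/A_old = e^-1.0833 ≈ 0.3385

34%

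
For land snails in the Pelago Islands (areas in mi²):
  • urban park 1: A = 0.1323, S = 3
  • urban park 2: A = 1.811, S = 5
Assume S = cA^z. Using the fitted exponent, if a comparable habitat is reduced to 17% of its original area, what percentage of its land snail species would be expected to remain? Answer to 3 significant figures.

70.8%

z = ln(5/3) / ln(1.811/0.1323) = 0.5108 / 2.6166 = 0.1952
S_new/S_old = (A_new/A_old)^z = 0.17^0.1952 = exp(0.1952 × -1.7720) = 0.7076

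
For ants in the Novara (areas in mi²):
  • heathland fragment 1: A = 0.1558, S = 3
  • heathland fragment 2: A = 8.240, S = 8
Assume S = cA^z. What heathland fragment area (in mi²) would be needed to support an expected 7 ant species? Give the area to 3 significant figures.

z = ln(8/3) / ln(8.24/0.1558) = 0.9808 / 3.9682 = 0.2472
c = 3 / 0.1558^0.2472 = 3 / 0.6316 = 4.75
A = (7/4.75)^(1/0.2472) ⇒ ln A = ln(1.474)/0.2472 = 1.5688
A = e^1.5688 ≈ 4.801 mi²

4.80 mi²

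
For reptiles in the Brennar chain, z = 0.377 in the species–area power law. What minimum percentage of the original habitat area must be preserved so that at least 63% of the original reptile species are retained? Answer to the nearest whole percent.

29%

Need (A_new/A_old)^0.377 = 0.63, so A_new/A_old = 0.63^(1/0.377) = 0.63^2.653
ln(A_new/A_old) = ln 0.63 / 0.377 = -0.4620 / 0.377 = -1.2256
A_new/A_old = e^-1.2256 ≈ 0.2936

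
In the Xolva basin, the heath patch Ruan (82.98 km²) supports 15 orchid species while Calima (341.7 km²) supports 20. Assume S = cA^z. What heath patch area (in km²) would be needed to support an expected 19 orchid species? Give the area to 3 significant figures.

265 km²

z = ln(20/15) / ln(341.7/82.98) = 0.2877 / 1.4153 = 0.2033
c = 15 / 82.98^0.2033 = 15 / 2.455 = 6.11
A = (19/6.11)^(1/0.2033) ⇒ ln A = ln(3.11)/0.2033 = 5.5816
A = e^5.5816 ≈ 265.5 km²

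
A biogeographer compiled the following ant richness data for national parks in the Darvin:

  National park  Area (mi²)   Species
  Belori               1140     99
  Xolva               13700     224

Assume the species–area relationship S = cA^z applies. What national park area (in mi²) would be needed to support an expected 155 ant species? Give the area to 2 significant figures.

4500 mi²

z = ln(224/99) / ln(13700/1140) = 0.8165 / 2.4864 = 0.3284
c = 99 / 1140^0.3284 = 99 / 10.09 = 9.812
A = (155/9.812)^(1/0.3284) ⇒ ln A = ln(15.8)/0.3284 = 8.4039
A = e^8.4039 ≈ 4464 mi²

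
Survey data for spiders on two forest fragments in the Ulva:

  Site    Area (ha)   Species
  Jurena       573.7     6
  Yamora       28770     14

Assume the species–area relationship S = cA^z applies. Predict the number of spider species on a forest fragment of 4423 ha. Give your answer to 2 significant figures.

9.3

z = ln(14/6) / ln(28770/573.7) = 0.8473 / 3.9150 = 0.2164
c = 6 / 573.7^0.2164 = 6 / 3.954 = 1.517
S₃ = 1.517 × 4423^0.2164 = 1.517 × 6.152 ≈ 9.335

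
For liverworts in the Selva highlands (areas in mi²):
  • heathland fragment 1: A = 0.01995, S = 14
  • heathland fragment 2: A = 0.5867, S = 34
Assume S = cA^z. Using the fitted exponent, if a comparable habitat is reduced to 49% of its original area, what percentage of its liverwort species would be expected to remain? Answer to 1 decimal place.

82.9%

z = ln(34/14) / ln(0.5867/0.01995) = 0.8873 / 3.3813 = 0.2624
S_new/S_old = (A_new/A_old)^z = 0.49^0.2624 = exp(0.2624 × -0.7133) = 0.8293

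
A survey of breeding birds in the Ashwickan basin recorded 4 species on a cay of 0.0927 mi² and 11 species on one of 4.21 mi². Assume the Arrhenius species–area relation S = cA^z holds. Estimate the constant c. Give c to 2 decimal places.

7.51

z = ln(S₂/S₁) / ln(A₂/A₁) = ln(11/4) / ln(4.21/0.0927) = 1.0116 / 3.8158 = 0.2651
c = S₁ / A₁^z = 4 / 0.0927^0.2651 = 4 / 0.5323 = 7.514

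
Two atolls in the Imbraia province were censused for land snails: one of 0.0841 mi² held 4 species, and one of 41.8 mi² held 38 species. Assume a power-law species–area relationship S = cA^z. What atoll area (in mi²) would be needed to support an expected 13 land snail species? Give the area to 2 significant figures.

z = ln(38/4) / ln(41.8/0.0841) = 2.2513 / 6.2086 = 0.3626
c = 4 / 0.0841^0.3626 = 4 / 0.4075 = 9.816
A = (13/9.816)^(1/0.3626) ⇒ ln A = ln(1.324)/0.3626 = 0.7748
A = e^0.7748 ≈ 2.17 mi²

2.2 mi²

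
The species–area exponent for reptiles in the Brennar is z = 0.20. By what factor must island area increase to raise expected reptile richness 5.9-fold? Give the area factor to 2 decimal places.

(A₂/A₁)^0.2 = 5.9, so A₂/A₁ = 5.9^(1/0.2) = 5.9^5
ln(A₂/A₁) = ln 5.9 / 0.2 = 1.7750 / 0.2 = 8.8748
A₂/A₁ = e^8.8748 ≈ 7149

7149.24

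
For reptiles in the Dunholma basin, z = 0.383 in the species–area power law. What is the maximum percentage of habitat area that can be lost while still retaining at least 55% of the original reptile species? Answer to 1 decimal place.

Need (A_new/A_old)^0.383 = 0.55, so A_new/A_old = 0.55^(1/0.383) = 0.55^2.611
ln(A_new/A_old) = ln 0.55 / 0.383 = -0.5978 / 0.383 = -1.5609
A_new/A_old = e^-1.5609 ≈ 0.2099
Fraction that can be lost = 1 − 0.2099 = 0.7901

79.0%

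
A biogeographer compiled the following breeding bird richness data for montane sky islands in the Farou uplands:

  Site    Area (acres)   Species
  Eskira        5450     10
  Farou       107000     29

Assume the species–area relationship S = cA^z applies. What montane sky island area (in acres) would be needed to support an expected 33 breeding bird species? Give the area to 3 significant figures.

z = ln(29/10) / ln(107000/5450) = 1.0647 / 2.9772 = 0.3576
c = 10 / 5450^0.3576 = 10 / 21.69 = 0.4611
A = (33/0.4611)^(1/0.3576) ⇒ ln A = ln(71.57)/0.3576 = 11.9419
A = e^11.9419 ≈ 153567 acres

154000 acres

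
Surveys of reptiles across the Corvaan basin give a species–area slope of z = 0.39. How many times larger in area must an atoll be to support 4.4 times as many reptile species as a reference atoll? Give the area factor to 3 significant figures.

44.7

(A₂/A₁)^0.39 = 4.4, so A₂/A₁ = 4.4^(1/0.39) = 4.4^2.564
ln(A₂/A₁) = ln 4.4 / 0.39 = 1.4816 / 0.39 = 3.7990
A₂/A₁ = e^3.7990 ≈ 44.66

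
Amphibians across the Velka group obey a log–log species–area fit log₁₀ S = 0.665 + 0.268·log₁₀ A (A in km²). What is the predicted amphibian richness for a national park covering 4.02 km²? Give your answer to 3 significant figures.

6.71

S = 4.624 × 4.02^0.268
ln S = ln 4.624 + 0.268 × ln 4.02 = 1.5312 + 0.268 × 1.3913 = 1.9041
S = e^1.9041 ≈ 6.713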